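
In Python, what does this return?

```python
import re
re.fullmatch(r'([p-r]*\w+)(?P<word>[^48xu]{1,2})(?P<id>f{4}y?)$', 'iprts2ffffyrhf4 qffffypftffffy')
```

None

`fullmatch` succeeds only if the pattern covers the string from start to end.
Here the pattern can't cover the whole string, so the call returns None.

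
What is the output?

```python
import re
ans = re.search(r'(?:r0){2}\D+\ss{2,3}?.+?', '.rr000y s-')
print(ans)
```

This matches the literal 'r0' repeated 2 times, then one or more of a non-digit, then whitespace; then 2 to 3 of a literal 's' (lazy), then one or more of any character (lazy).
`search` walks the string left to right and returns the first match it finds.
Here no position works, so the call returns None.

None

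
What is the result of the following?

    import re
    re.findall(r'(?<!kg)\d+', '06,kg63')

A negative assertion filters positions out without eating any characters.
Walking the string: at [0:2] → '06'; at [6:7] → '3'.
`findall` yields the raw match text (2 of them) because the pattern has no groups.

['06', '3']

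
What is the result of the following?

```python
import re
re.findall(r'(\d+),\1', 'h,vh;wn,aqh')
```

`findall` collects group 1 from each match (0 total).
Nothing in the string satisfies the pattern, so the list is empty.

[]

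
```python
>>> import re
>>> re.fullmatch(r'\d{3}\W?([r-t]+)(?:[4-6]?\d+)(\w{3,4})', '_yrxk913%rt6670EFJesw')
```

None

Pattern: exactly 3 of a digit; then optionally a non-word character; then one or more of a character in [r-t] (captured); then optionally a character in [4-6], then one or more of a digit (non-capturing group); then 3 to 4 of a word character (captured).
`re.fullmatch` is like wrapping the pattern in `^…$` (in single-line mode).
Here there's no way to consume every character, so the call returns None.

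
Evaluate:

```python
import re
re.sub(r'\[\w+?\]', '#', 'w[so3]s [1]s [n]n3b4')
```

'w#s #s #n3b4'

Every occurrence is swapped for '#'.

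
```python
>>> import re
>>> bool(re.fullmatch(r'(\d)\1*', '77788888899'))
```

`\1` has to match the exact text group 1 already captured.
For `fullmatch`, every character of the input must be accounted for by the pattern.
Here there's no way to consume every character, so the call returns None, and `bool(None)` is False.

False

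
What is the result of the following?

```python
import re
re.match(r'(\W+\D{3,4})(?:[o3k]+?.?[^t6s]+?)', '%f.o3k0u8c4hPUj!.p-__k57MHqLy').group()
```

The pattern matches one or more of a non-word character, then 3 to 4 of a non-digit (captured); then one or more of one of [o3k] (lazy), then optionally any character, then one or more of any character except [t6s] (lazy) (non-capturing group).
A `+?`/`*?`/`{m,n}?` starts at its minimum and grows only as far as needed for what follows to match.
`match` is anchored at position 0; if the pattern doesn't fit there, it returns None.
The match spans [0:7] → '%f.o3k0'.
Captured: group 1 = '%f.o'.

'%f.o3k0'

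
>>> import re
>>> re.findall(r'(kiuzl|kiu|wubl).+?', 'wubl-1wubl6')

`findall` collects group 1 from each match (2 total).

['wubl', 'wubl']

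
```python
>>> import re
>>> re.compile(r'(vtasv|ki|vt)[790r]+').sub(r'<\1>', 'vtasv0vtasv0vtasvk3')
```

'<vtasv><vtasv>vtasvk3'

The replacement refers to a captured group, so each match is rewritten using its own captured text.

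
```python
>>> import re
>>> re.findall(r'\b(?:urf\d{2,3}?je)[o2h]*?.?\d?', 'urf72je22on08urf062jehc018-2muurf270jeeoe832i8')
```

['urf72je22']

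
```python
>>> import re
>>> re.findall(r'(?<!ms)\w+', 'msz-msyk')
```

The negative lookaround is zero-width — it rules out positions where the adjacent text would match, without consuming anything.
With no groups in the pattern, `findall` gives back each whole match — 2 here.

['msz', 'msyk']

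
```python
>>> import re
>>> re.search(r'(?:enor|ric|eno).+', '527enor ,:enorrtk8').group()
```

'enor ,:enorrtk8'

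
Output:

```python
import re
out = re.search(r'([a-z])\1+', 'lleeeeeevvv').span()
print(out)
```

`\1` is not a pattern — it's the concrete string captured by group 1, re-applied verbatim.
`search` walks the string left to right and returns the first match it finds.
The match spans [0:2] → 'll'.
Captured: group 1 = 'l'.

(0, 2)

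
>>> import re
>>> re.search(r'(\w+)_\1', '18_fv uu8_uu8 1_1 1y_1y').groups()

`\1` has to match the exact text group 1 already captured.
Unlike `match`, `search` isn't anchored — it looks for the pattern anywhere in the string.
The match spans [6:13] → 'uu8_uu8'.
Captured: group 1 = 'uu8'.

('uu8',)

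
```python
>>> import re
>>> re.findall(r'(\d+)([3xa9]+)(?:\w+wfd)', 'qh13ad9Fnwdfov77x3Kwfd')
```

`findall` packs the 2 group values into a tuple for every match.

[('13', 'a')]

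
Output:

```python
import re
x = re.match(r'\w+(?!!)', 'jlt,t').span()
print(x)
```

(0, 3)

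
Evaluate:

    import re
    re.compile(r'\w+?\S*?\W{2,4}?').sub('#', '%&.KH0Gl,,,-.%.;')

'%&.#,-.%.;'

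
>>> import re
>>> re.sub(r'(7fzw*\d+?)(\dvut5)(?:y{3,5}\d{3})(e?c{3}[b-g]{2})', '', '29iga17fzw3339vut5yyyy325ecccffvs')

'29iga1vs'

This matches the literal '7fz', then zero or more of the literal 'w', then one or more of a digit (lazy) (captured); then a digit, then the literal 'vut', then the literal '5' (captured); then 3 to 5 of a literal 'y', then exactly 3 of a digit (non-capturing group); then optionally the literal 'e', then exactly 3 of the literal 'c', then exactly 2 of a character in [b-g] (captured).
`sub` substitutes '' at each match site.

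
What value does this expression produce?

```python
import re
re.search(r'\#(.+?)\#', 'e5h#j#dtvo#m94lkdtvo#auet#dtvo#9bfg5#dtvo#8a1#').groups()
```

('j',)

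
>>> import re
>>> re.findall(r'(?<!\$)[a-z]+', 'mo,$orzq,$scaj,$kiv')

['mo', 'rzq', 'caj', 'iv']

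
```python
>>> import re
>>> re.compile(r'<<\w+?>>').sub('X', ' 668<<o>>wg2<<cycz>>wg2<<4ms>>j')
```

Matches: at [4:9] → '<<o>>'; at [12:20] → '<<cycz>>'; at [23:30] → '<<4ms>>'.
`sub` substitutes 'X' at each match site.

' 668Xwg2Xwg2Xj'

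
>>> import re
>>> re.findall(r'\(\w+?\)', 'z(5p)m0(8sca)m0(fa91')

With no groups in the pattern, `findall` gives back each whole match — 2 here.

['(5p)', '(8sca)']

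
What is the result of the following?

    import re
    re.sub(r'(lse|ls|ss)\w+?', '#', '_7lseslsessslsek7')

'_7###sek7'

Alternation tries branches left to right and keeps the first one that lets the overall match succeed at that position.
`sub` substitutes '#' at each match site.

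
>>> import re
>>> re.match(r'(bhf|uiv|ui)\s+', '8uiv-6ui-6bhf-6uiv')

`re.match` only tries the pattern at the start of the string.
Here position 0 doesn't satisfy it, so the call returns None.

None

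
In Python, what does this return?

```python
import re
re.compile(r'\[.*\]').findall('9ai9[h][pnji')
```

Matches: at [4:7] → '[h]'.
With no groups in the pattern, `findall` gives back each whole match — 1 here.

['[h]']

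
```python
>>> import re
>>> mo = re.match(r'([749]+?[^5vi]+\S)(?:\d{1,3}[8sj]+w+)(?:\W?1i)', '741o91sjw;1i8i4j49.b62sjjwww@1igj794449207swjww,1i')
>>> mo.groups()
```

This matches one or more of one of [749] (lazy), then one or more of any character except [5vi], then a non-whitespace character (captured); then 1 to 3 of a digit, then one or more of one of [8sj], then one or more of the literal 'w' (non-capturing group); then optionally a non-word character, then the literal '1i' (non-capturing group).
`re.match` only tries the pattern at the start of the string.
The match spans [0:12] → '741o91sjw;1i'.
Captured: group 1 = '741o9'.

('741o9',)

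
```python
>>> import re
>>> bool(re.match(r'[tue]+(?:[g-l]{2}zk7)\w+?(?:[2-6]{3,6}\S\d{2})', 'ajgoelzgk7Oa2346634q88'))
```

False

With `match`, the pattern is implicitly anchored at the beginning.
Here the string doesn't start with a match, so the call returns None, and `bool(None)` is False.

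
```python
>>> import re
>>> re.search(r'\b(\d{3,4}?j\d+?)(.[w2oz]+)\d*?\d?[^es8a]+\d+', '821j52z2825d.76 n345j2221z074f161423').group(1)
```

'821j5'

The match spans [0:36] → '821j52z2825d.76 n345j2221z074f161423'.
Captured: group 1 = '821j5', group 2 = '2z2'.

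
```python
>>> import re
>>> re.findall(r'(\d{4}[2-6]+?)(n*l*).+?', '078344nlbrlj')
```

Pattern: exactly 4 of a digit, then one or more of a character in [2-6] (lazy) (captured); then zero or more of the literal 'n', then zero or more of the literal 'l' (captured); then one or more of any character (lazy).
Walking the string: at [0:6] match '078344', groups = ('07834', '').
2 groups means the one result is a tuple of 2 captured strings — 1 here.

[('07834', '')]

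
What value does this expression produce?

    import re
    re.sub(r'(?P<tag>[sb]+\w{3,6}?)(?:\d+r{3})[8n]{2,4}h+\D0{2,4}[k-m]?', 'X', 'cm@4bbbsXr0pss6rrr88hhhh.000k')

This matches one or more of one of [sb], then 3 to 6 of a word character (lazy) (captured as 'tag'); then one or more of a digit, then exactly 3 of the literal 'r' (non-capturing group); then 2 to 4 of one of [8n], then one or more of the literal 'h', then a non-digit; then 2 to 4 of the literal '0', then optionally a character in [k-m].
Matches: at [4:29] → 'bbbsXr0pss6rrr88hhhh.000k'.
`sub` substitutes 'X' at each match site.

'cm@4X'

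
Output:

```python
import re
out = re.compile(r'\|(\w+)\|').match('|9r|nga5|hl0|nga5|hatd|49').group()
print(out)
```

`re.match` won't scan ahead — the pattern has to work from the very first character.
The match spans [0:4] → '|9r|'.
Captured: group 1 = '9r'.

|9r|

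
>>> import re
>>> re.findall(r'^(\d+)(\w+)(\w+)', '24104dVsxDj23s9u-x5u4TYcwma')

[('24104', 'dVsxDj23s9', 'u')]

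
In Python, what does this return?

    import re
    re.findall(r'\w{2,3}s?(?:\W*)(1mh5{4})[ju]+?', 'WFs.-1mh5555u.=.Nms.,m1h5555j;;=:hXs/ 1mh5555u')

['1mh5555', '1mh5555']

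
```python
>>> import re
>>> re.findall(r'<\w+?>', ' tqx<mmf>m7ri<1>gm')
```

['<mmf>', '<1>']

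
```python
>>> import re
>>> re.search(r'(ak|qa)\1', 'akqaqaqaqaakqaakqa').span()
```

(2, 6)

`\1` has to match the exact text group 1 already captured.
`search` walks the string left to right and returns the first match it finds.
The match spans [2:6] → 'qaqa'.
Captured: group 1 = 'qa'.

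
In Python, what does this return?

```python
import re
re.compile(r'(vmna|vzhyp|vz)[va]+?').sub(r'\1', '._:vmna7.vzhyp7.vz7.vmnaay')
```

Matches: at [20:25] → 'vmnaa'.
`\1` in the replacement pulls in group 1's text for each match.

'._:vmna7.vzhyp7.vz7.vmnay'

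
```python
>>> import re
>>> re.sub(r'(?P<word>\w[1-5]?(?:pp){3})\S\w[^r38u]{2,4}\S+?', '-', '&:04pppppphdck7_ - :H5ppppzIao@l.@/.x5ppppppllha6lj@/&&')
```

Pattern: a word character, then optionally a character in [1-5], then the literal 'pp' repeated 3 times (captured as 'word'); then a non-whitespace character, then a word character; then 2 to 4 of any character except [r38u], then one or more of a non-whitespace character (lazy).
The `?` after the quantifier makes it lazy — it takes as little as possible before letting the rest of the pattern try.
Matches: at [2:16] → '04pppppphdck7_'; at [36:51] → 'x5ppppppllha6lj'.
Every occurrence is swapped for '-'.

'&:- - :H5ppppzIao@l.@/.-@/&&'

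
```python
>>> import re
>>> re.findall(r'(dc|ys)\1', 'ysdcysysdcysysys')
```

['ys', 'ys']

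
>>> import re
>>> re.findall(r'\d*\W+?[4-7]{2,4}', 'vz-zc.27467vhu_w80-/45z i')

['80-/45']

No capturing groups, so `findall` returns the 1 full match string.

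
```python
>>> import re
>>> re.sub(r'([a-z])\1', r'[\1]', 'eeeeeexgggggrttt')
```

A backreference is literal: `\1` must see the identical characters the first group matched.
Each match is replaced using the text its own group 1 captured.

'[e][e][e]x[g][g]gr[t]t'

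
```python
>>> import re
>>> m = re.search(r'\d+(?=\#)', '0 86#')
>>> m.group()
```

The `(?=…)`/`(?<=…)` assertion just peeks at neighbouring text; it doesn't advance the match position.
`re.search` scans for the first position where the pattern succeeds.
The match spans [2:4] → '86'.

'86'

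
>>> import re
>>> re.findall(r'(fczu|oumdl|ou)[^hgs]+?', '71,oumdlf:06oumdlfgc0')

['oumdl', 'oumdl']

Alternation isn't longest-match — the leftmost alternative that fits at this position is chosen.
`findall` collects group 1 from each match (2 total).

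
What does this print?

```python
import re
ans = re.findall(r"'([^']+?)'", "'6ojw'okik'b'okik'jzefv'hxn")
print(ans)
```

['6ojw', 'b', 'jzefv']

`findall` collects group 1 from each match (3 total).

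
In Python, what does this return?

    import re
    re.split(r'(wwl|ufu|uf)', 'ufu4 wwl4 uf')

['', 'ufu', '4 ', 'wwl', '4 ', 'uf', '']

Alternation tries branches left to right and keeps the first one that lets the overall match succeed at that position.
Matches to split on: at [0:3] → 'ufu'; at [5:8] → 'wwl'; at [10:12] → 'uf'.
Because the pattern has a capturing group, `split` also inserts each captured text between the pieces.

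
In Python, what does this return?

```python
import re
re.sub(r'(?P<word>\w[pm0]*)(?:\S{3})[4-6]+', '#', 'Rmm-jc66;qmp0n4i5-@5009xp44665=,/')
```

Every occurrence is swapped for '#'.

'#;#-@#=,/'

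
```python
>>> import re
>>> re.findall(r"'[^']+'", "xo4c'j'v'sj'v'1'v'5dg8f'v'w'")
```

With no groups in the pattern, `findall` gives back each whole match — 5 here.

["'j'", "'sj'", "'1'", "'5dg8f'", "'w'"]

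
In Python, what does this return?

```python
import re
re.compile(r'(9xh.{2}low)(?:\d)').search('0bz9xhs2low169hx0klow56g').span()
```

This matches the literal '9xh', then exactly 2 of any character, then the literal 'low' (captured); then a digit (non-capturing group).
The match spans [3:12] → '9xhs2low1'.

(3, 12)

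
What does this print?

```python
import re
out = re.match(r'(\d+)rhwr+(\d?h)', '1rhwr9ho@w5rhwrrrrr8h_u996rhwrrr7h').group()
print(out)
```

1rhwr9h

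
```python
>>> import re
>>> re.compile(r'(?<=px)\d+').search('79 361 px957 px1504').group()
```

The lookaround is zero-width — it requires the adjacent text to match without consuming it, so the asserted text isn't part of the match.
The match spans [9:12] → '957'.

'957'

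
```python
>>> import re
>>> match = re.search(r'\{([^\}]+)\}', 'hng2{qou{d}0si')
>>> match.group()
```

'{qou{d}'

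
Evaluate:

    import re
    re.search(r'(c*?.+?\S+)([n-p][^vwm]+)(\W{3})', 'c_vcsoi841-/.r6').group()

Pattern: zero or more of the literal 'c' (lazy), then one or more of any character (lazy), then one or more of a non-whitespace character (captured); then a character in [n-p], then one or more of any character except [vwm] (captured); then exactly 3 of a non-word character (captured).
`re.search` tries every starting position until one works.
The match spans [0:13] → 'c_vcsoi841-/.'.
Captured: group 1 = 'c_vcs', group 2 = 'oi841', group 3 = '-/.'.

'c_vcsoi841-/.'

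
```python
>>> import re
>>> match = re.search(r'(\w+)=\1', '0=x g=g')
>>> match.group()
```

`\1` has to match the exact text group 1 already captured.
The match spans [4:7] → 'g=g'.

'g=g'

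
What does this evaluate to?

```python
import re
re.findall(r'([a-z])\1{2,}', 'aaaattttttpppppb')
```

['a', 't', 'p']

`\1` has to match the exact text group 1 already captured.
Scanning left to right: at [0:4] match 'aaaa', group 1 = 'a'; at [4:10] match 'tttttt', group 1 = 't'; at [10:15] match 'ppppp', group 1 = 'p'.
Because there's exactly one group, `findall` drops the full match and keeps group 1 from each hit.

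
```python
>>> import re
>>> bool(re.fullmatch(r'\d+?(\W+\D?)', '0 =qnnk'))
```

False

The pattern matches one or more of a digit (lazy); then one or more of a non-word character, then optionally a non-digit (captured).
`re.fullmatch` is like wrapping the pattern in `^…$` (in single-line mode).
Here there's no way to consume every character, so the call returns None, and `bool(None)` is False.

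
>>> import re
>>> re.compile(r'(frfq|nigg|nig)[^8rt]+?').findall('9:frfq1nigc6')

['frfq', 'nig']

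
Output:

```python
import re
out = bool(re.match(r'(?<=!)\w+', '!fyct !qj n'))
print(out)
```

False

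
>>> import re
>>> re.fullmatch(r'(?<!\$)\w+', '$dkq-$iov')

A negative assertion filters positions out without eating any characters.
For `fullmatch`, every character of the input must be accounted for by the pattern.
Here the pattern can't cover the whole string, so the call returns None.

None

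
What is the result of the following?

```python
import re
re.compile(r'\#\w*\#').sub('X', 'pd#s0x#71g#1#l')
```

Each match is replaced by 'X'.

'pdX71gXl'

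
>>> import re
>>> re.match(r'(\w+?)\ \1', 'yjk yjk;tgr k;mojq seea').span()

(0, 7)

`match` is anchored at position 0; if the pattern doesn't fit there, it returns None.
The match spans [0:7] → 'yjk yjk'.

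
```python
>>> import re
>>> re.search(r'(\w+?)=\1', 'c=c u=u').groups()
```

The match spans [0:3] → 'c=c'.
Captured: group 1 = 'c'.

('c',)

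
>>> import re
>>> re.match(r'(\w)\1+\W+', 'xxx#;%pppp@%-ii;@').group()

'xxx#;%'

`\1` is not a pattern — it's the concrete string captured by group 1, re-applied verbatim.
`re.match` only tries the pattern at the start of the string.
The match spans [0:6] → 'xxx#;%'.
Captured: group 1 = 'x'.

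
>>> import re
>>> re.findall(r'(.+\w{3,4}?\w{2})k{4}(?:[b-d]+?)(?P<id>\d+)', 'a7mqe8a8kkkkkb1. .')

This matches one or more of any character, then 3 to 4 of a word character (lazy), then exactly 2 of a word character (captured); then exactly 4 of a literal 'k'; then one or more of a character in [b-d] (lazy) (non-capturing group); then one or more of a digit (captured as 'id').
`findall` packs the 2 group values into a tuple for every match.

[('a7mqe8a8k', '1')]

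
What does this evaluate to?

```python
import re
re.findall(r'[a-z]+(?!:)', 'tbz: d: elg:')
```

['tb', 'el']

Because the assertion is negative and zero-width, positions next to the forbidden text are skipped.
Scanning left to right: at [0:2] → 'tb'; at [8:10] → 'el'.
No capturing groups, so `findall` returns the 2 full match strings.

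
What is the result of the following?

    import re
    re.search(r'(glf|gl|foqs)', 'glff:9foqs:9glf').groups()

The regex engine tests alternatives in the order written; an earlier branch that matches wins even if a later one would match more.
`search` walks the string left to right and returns the first match it finds.
The match spans [0:3] → 'glf'.
Captured: group 1 = 'glf'.

('glf',)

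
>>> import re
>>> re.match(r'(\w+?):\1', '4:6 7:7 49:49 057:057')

A backreference is literal: `\1` must see the identical characters the first group matched.
`match` is anchored at position 0; if the pattern doesn't fit there, it returns None.
Here the string doesn't start with a match, so the call returns None.

None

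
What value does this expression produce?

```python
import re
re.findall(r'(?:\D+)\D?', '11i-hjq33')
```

['i-hjq']

Pattern: one or more of a non-digit (non-capturing group); then optionally a non-digit.
Since nothing is captured, `findall` lists the 1 matched substring directly.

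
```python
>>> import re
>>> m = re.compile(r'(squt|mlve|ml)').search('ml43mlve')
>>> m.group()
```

'ml'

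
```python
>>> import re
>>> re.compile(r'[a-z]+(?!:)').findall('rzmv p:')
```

The negative lookaround is zero-width — it rules out positions where the adjacent text would match, without consuming anything.
Matches: at [0:4] → 'rzmv'.
With no groups in the pattern, `findall` gives back each whole match — 1 here.

['rzmv']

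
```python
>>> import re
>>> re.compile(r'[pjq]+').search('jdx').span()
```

(0, 1)

The pattern matches one or more of one of [pjq].
Unlike `match`, `search` isn't anchored — it looks for the pattern anywhere in the string.
The match spans [0:1] → 'j'.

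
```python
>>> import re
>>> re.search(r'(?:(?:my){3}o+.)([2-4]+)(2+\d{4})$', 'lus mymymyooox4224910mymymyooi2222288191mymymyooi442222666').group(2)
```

The match spans [40:58] → 'mymymyooi442222666'.
Captured: group 1 = '4422', group 2 = '22666'.

'22666'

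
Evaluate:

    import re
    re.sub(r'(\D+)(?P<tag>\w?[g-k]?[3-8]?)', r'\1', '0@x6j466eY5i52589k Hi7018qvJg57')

The pattern matches one or more of a non-digit (captured); then optionally a word character, then optionally a character in [g-k], then optionally a character in [3-8] (captured as 'tag').
Matches: at [1:6] → '@x6j4'; at [8:13] → 'eY5i5'; at [17:22] → 'k Hi7'; at [25:31] → 'qvJg57'.
`\1` in the replacement pulls in group 1's text for each match.

'0@x66eY2589k Hi018qvJg'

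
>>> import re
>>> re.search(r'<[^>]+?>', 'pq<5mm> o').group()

'<5mm>'

The match spans [2:7] → '<5mm>'.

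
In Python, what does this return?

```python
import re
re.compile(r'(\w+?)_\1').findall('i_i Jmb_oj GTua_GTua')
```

['i', 'GTua']

A backreference is literal: `\1` must see the identical characters the first group matched.
Matches: at [0:3] match 'i_i', group 1 = 'i'; at [11:20] match 'GTua_GTua', group 1 = 'GTua'.
One capturing group, so `findall` returns just the captured substring from each match — 2 in all.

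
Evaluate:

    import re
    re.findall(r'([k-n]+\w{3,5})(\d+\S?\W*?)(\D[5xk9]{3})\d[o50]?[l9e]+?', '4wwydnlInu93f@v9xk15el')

[('nlInu9', '3f@', 'v9xk')]

This matches one or more of a character in [k-n], then 3 to 5 of a word character (captured); then one or more of a digit, then optionally a non-whitespace character, then zero or more of a non-word character (lazy) (captured); then a non-digit, then exactly 3 of one of [5xk9] (captured); then a digit, then optionally one of [o50]; then one or more of one of [l9e] (lazy).
Matches: at [5:21] match 'nlInu93f@v9xk15e', groups = ('nlInu9', '3f@', 'v9xk').
3 groups means the one result is a tuple of 3 captured strings — 1 here.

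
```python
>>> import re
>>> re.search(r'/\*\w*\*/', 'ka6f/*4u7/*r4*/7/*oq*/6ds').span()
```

`re.search` scans for the first position where the pattern succeeds.
The match spans [9:15] → '/*r4*/'.

(9, 15)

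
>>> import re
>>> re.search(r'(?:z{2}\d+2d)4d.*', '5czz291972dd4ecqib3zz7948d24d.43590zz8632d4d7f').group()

The match spans [35:46] → 'zz8632d4d7f'.

'zz8632d4d7f'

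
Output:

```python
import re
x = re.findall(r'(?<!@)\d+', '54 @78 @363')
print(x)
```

The negative lookahead/lookbehind blocks any match where the forbidden context is present.
With no groups in the pattern, `findall` gives back each whole match — 3 here.

['54', '8', '63']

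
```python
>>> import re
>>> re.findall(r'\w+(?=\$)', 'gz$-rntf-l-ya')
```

The `(?=…)`/`(?<=…)` assertion just peeks at neighbouring text; it doesn't advance the match position.
Since nothing is captured, `findall` lists the 1 matched substring directly.

['gz']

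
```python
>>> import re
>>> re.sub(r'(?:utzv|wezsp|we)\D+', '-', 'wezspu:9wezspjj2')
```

`sub` substitutes '-' at each match site.

'-9-2'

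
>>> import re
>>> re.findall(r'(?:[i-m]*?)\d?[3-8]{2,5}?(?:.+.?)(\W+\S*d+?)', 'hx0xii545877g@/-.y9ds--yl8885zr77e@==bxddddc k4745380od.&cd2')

['&cd']

The pattern matches zero or more of a character in [i-m] (lazy) (non-capturing group); then optionally a digit, then 2 to 5 of a character in [3-8] (lazy); then one or more of any character, then optionally any character (non-capturing group); then one or more of a non-word character, then zero or more of a non-whitespace character, then one or more of a literal 'd' (lazy) (captured).
Walking the string: at [4:59] match 'ii545877g@/-.y9ds--yl8885zr77e@==bxddddc k4745380od.&cd', group 1 = '&cd'.
One capturing group, so `findall` returns just the captured substring from the one match — 1 in all.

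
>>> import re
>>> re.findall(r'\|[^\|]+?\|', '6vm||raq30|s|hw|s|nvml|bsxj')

['|raq30|', '|hw|', '|nvml|']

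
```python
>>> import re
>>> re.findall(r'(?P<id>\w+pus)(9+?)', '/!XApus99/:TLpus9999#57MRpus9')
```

Lazy quantifiers expand one character at a time until the remainder of the pattern can match.
`findall` packs the 2 group values into a tuple for every match.

[('XApus', '9'), ('TLpus', '9'), ('57MRpus', '9')]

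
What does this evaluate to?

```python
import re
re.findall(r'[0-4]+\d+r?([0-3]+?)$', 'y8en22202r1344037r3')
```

The pattern matches one or more of a character in [0-4], then one or more of a digit, then optionally a literal 'r'; then one or more of a character in [0-3] (lazy) (captured); then anchored at the end.
Because there's exactly one group, `findall` drops the full match and keeps group 1 from the one hit.

['3']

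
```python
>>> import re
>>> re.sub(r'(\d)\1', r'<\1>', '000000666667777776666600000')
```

`\1` is not a pattern — it's the concrete string captured by group 1, re-applied verbatim.
The replacement refers to a captured group, so each match is rewritten using its own captured text.

'<0><0><0><6><6>6<7><7><7><6><6>6<0><0>0'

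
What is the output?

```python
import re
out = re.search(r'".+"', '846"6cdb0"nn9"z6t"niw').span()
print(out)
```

Unlike `match`, `search` isn't anchored — it looks for the pattern anywhere in the string.
The match spans [3:18] → '"6cdb0"nn9"z6t"'.

(3, 18)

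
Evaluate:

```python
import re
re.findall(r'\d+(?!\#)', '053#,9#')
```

['05']

The negative lookahead/lookbehind blocks any match where the forbidden context is present.
Walking the string: at [0:2] → '05'.
`findall` yields the raw match text (1 of them) because the pattern has no groups.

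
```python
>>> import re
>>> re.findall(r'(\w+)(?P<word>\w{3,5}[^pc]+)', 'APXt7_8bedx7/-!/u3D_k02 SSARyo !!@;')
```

[('APXt7_8be', 'dx7/-!/u3D_k02 SSARyo !!@;')]

The pattern matches one or more of a word character (captured); then 3 to 5 of a word character, then one or more of any character except [pc] (captured as 'word').
2 groups means the one result is a tuple of 2 captured strings — 1 here.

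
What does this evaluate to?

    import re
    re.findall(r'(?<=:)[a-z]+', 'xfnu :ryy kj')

['ryy']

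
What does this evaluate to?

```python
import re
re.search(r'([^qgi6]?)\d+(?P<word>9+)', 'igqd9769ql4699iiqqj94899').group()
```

'd9769'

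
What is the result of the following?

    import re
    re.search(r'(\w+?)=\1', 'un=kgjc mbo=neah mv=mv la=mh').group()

'mv=mv'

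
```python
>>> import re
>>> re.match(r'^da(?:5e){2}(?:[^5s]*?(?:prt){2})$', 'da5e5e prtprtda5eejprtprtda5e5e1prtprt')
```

None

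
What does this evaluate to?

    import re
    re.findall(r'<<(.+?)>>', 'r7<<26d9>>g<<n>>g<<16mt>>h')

['26d9', 'n', '16mt']

A `+?`/`*?`/`{m,n}?` starts at its minimum and grows only as far as needed for what follows to match.
Scanning left to right: at [2:10] match '<<26d9>>', group 1 = '26d9'; at [11:16] match '<<n>>', group 1 = 'n'; at [17:25] match '<<16mt>>', group 1 = '16mt'.
One capturing group, so `findall` returns just the captured substring from each match — 3 in all.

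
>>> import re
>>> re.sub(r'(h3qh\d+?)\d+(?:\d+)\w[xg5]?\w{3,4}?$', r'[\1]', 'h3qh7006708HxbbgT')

'[h3qh7]'

Pattern: the literal 'h3', then the literal 'qh', then one or more of a digit (lazy) (captured); then one or more of a digit; then one or more of a digit (non-capturing group); then a word character, then optionally one of [xg5], then 3 to 4 of a word character (lazy); then anchored at the end.
Matches: at [0:17] → 'h3qh7006708HxbbgT'.
The replacement refers to a captured group, so each match is rewritten using its own captured text.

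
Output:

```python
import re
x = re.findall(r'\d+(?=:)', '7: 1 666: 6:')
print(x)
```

['7', '666', '6']

The lookaround is zero-width — it requires the adjacent text to match without consuming it, so the asserted text isn't part of the match.
Walking the string: at [0:1] → '7'; at [5:8] → '666'; at [10:11] → '6'.
With no groups in the pattern, `findall` gives back each whole match — 3 here.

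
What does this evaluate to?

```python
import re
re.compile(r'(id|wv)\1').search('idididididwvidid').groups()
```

The backreference `\1` re-matches whatever the first group consumed, character for character.
Unlike `match`, `search` isn't anchored — it looks for the pattern anywhere in the string.
The match spans [0:4] → 'idid'.
Captured: group 1 = 'id'.

('id',)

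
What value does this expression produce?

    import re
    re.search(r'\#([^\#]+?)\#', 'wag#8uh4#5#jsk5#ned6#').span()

(3, 9)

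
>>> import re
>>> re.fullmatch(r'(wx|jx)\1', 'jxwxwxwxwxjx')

The backreference `\1` re-matches whatever the first group consumed, character for character.
For `fullmatch`, every character of the input must be accounted for by the pattern.
Here there's no way to consume every character, so the call returns None.

None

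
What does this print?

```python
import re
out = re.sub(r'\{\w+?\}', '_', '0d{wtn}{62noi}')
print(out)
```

Matches: at [2:7] → '{wtn}'; at [7:14] → '{62noi}'.
Each match is replaced by '_'.

0d__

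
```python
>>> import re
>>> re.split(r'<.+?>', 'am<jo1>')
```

['am', '']

Splitting on the pattern gives 2 pieces.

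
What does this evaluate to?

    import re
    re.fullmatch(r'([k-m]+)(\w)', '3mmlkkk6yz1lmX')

This matches one or more of a character in [k-m] (captured); then a word character (captured).
`fullmatch` succeeds only if the pattern covers the string from start to end.
Here the pattern can't cover the whole string, so the call returns None.

None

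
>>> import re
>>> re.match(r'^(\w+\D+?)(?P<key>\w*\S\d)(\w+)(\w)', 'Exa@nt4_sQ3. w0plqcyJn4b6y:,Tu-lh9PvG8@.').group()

'Exa@nt4_sQ3'

This matches anchored at the start of the string; then one or more of a word character, then one or more of a non-digit (lazy) (captured); then zero or more of a word character, then a non-whitespace character, then a digit (captured as 'key'); then one or more of a word character (captured); then a word character (captured).
`re.match` only tries the pattern at the start of the string.
The match spans [0:11] → 'Exa@nt4_sQ3'.
Captured: group 1 = 'Exa@', group 2 = 'nt4', group 3 = '_sQ', group 4 = '3'.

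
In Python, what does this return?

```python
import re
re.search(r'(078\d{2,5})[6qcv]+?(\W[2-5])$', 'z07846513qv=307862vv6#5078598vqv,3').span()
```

Pattern: the literal '078', then 2 to 5 of a digit (captured); then one or more of one of [6qcv] (lazy); then a non-word character, then a character in [2-5] (captured); then anchored at the end.
Unlike `match`, `search` isn't anchored — it looks for the pattern anywhere in the string.
The match spans [23:34] → '078598vqv,3'.
Captured: group 1 = '078598', group 2 = ',3'.

(23, 34)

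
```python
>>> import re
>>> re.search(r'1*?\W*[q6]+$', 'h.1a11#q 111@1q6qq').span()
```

This matches zero or more of a literal '1' (lazy); then zero or more of a non-word character, then one or more of one of [q6]; then anchored at the end.
The match spans [13:18] → '1q6qq'.

(13, 18)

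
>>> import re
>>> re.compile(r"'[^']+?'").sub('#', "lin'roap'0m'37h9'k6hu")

Matches: at [3:9] → "'roap'"; at [11:17] → "'37h9'".
Each match is replaced by '#'.

'lin#0m#k6hu'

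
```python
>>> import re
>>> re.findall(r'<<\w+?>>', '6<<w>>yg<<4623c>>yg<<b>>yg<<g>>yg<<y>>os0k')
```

['<<w>>', '<<4623c>>', '<<b>>', '<<g>>', '<<y>>']

Since nothing is captured, `findall` lists the 5 matched substrings directly.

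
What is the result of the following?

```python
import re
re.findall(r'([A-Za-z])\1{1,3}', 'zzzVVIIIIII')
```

['z', 'V', 'I', 'I']

`\1` has to match the exact text group 1 already captured.
Walking the string: at [0:3] match 'zzz', group 1 = 'z'; at [3:5] match 'VV', group 1 = 'V'; at [5:9] match 'IIII', group 1 = 'I'; at [9:11] match 'II', group 1 = 'I'.
`findall` collects group 1 from each match (4 total).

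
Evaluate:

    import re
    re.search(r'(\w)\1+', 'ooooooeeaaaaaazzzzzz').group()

`\1` has to match the exact text group 1 already captured.
The match spans [0:6] → 'oooooo'.

'oooooo'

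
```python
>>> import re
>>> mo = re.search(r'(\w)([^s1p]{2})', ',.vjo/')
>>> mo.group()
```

'vjo'

This matches a word character (captured); then exactly 2 of any character except [s1p] (captured).
Unlike `match`, `search` isn't anchored — it looks for the pattern anywhere in the string.
The match spans [2:5] → 'vjo'.
Captured: group 1 = 'v', group 2 = 'jo'.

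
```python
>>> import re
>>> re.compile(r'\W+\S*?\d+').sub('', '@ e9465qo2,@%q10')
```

Pattern: one or more of a non-word character, then zero or more of a non-whitespace character (lazy); then one or more of a digit.
Because the quantifier is non-greedy, it stops expanding at the earliest point where the rest of the pattern can succeed.
Matches: at [0:7] → '@ e9465'; at [10:16] → ',@%q10'.
`sub` substitutes '' at each match site.

'qo2'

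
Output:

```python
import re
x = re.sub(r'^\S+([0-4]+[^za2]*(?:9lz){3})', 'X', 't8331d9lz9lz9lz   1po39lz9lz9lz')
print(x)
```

X   1po39lz9lz9lz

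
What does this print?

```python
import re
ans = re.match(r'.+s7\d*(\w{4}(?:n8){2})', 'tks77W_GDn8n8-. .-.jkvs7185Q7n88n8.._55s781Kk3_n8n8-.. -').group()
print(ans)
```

tks77W_GDn8n8-. .-.jkvs7185Q7n88n8.._55s781Kk3_n8n8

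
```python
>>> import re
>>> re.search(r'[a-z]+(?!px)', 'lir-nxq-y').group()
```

'lir'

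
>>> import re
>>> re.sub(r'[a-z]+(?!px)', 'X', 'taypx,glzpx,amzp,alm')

'X,X,X,X'

The negative lookahead/lookbehind blocks any match where the forbidden context is present.
Matches: at [0:5] → 'taypx'; at [6:11] → 'glzpx'; at [12:16] → 'amzp'; at [17:20] → 'alm'.
Every occurrence is swapped for 'X'.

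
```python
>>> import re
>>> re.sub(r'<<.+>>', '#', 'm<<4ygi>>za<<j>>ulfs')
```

Matches: at [1:16] → '<<4ygi>>za<<j>>'.
Every occurrence is swapped for '#'.

'm#ulfs'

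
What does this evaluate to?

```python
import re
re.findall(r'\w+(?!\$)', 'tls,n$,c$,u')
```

['tls', 'u']

The negative lookaround is zero-width — it rules out positions where the adjacent text would match, without consuming anything.
No capturing groups, so `findall` returns the 2 full match strings.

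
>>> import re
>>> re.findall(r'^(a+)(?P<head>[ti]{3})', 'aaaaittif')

[('aaaa', 'itt')]

This matches anchored at the start of the string; then one or more of a literal 'a' (captured); then exactly 3 of one of [ti] (captured as 'head').
Matches: at [0:7] match 'aaaaitt', groups = ('aaaa', 'itt').
`findall` packs the 2 group values into a tuple for every match.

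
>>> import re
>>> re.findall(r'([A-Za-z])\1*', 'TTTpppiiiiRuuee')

`\1` has to match the exact text group 1 already captured.
One capturing group, so `findall` returns just the captured substring from each match — 6 in all.

['T', 'p', 'i', 'R', 'u', 'e']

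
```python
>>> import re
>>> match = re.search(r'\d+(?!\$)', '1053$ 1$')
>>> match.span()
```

(0, 3)

Because the assertion is negative and zero-width, positions next to the forbidden text are skipped.
`re.search` tries every starting position until one works.
The match spans [0:3] → '105'.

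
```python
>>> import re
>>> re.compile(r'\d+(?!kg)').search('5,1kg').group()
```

The negative lookahead/lookbehind blocks any match where the forbidden context is present.
`re.search` tries every starting position until one works.
The match spans [0:1] → '5'.

'5'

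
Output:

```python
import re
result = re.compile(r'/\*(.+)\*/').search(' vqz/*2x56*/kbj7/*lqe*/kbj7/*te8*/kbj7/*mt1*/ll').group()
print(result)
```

/*2x56*/kbj7/*lqe*/kbj7/*te8*/kbj7/*mt1*/

`re.search` tries every starting position until one works.
The match spans [4:45] → '/*2x56*/kbj7/*lqe*/kbj7/*te8*/kbj7/*mt1*/'.
Captured: group 1 = '2x56*/kbj7/*lqe*/kbj7/*te8*/kbj7/*mt1'.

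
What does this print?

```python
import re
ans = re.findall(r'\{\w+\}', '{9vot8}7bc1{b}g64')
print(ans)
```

['{9vot8}', '{b}']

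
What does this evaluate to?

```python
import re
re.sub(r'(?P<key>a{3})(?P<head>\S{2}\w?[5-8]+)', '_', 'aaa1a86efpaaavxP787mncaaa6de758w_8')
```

Every occurrence is swapped for '_'.

'_efp_mnc_w_8'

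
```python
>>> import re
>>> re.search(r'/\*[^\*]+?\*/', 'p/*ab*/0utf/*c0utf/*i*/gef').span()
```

`re.search` tries every starting position until one works.
The match spans [1:7] → '/*ab*/'.

(1, 7)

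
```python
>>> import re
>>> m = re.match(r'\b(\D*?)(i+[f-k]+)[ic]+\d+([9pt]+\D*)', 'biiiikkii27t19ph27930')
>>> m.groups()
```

Pattern: a word boundary (`\b`, zero-width); then zero or more of a non-digit (lazy) (captured); then one or more of the literal 'i', then one or more of a character in [f-k] (captured); then one or more of one of [ic], then one or more of a digit; then one or more of one of [9pt], then zero or more of a non-digit (captured).
With the lazy modifier that quantifier settles for the fewest repetitions that let the rest of the pattern succeed (the atoms after it are unaffected and can still be greedy).
`match` is anchored at position 0; if the pattern doesn't fit there, it returns None.
The match spans [0:12] → 'biiiikkii27t'.
Captured: group 1 = 'b', group 2 = 'iiiikki', group 3 = 't'.

('b', 'iiiikki', 't')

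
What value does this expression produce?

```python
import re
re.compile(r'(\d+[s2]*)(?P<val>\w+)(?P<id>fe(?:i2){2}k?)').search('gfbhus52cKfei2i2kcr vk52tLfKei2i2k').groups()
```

('52', 'cK', 'fei2i2k')

The match spans [6:17] → '52cKfei2i2k'.
Captured: group 1 = '52', group 2 = 'cK', group 3 = 'fei2i2k'.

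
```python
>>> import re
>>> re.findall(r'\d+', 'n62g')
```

['62']

This matches one or more of a digit.
Scanning left to right: at [1:3] → '62'.
Since nothing is captured, `findall` lists the 1 matched substring directly.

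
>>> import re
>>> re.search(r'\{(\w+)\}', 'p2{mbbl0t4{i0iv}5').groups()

('i0iv',)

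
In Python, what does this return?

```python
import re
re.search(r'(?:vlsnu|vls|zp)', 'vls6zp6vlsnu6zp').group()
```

'vls'

`re.search` scans for the first position where the pattern succeeds.
The match spans [0:3] → 'vls'.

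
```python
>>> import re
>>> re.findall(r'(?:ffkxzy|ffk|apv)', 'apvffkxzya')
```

['apv', 'ffkxzy']

`|` is ordered: at each position the engine commits to the first alternative that works.
Walking the string: at [0:3] → 'apv'; at [3:9] → 'ffkxzy'.
`findall` yields the raw match text (2 of them) because the pattern has no groups.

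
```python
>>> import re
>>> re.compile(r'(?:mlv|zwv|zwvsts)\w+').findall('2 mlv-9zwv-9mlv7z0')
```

['mlv7z0']

Matches: at [12:18] → 'mlv7z0'.
`findall` yields the raw match text (1 of them) because the pattern has no groups.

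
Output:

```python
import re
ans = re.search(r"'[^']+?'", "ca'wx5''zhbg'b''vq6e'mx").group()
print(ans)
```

`search` walks the string left to right and returns the first match it finds.
The match spans [2:7] → "'wx5'".

'wx5'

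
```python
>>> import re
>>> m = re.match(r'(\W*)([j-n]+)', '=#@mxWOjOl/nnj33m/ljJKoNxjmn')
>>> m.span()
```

This matches zero or more of a non-word character (captured); then one or more of a character in [j-n] (captured).
`re.match` only tries the pattern at the start of the string.
The match spans [0:4] → '=#@m'.
Captured: group 1 = '=#@', group 2 = 'm'.

(0, 4)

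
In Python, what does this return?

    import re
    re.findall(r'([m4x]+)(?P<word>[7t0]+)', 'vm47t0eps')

This matches one or more of one of [m4x] (captured); then one or more of one of [7t0] (captured as 'word').
`findall` packs the 2 group values into a tuple for every match.

[('m4', '7t0')]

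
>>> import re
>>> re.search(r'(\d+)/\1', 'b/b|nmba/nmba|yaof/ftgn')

`\1` is not a pattern — it's the concrete string captured by group 1, re-applied verbatim.
Here nothing in the string fits, so the call returns None.

None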